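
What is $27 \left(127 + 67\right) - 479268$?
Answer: $-474030$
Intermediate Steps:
$27 \left(127 + 67\right) - 479268 = 27 \cdot 194 - 479268 = 5238 - 479268 = -474030$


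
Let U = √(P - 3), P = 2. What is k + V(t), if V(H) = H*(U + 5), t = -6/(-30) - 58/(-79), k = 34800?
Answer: 2749569/79 + 369*I/395 ≈ 34805.0 + 0.93418*I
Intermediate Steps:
U = I (U = √(2 - 3) = √(-1) = I ≈ 1.0*I)
t = 369/395 (t = -6*(-1/30) - 58*(-1/79) = ⅕ + 58/79 = 369/395 ≈ 0.93418)
V(H) = H*(5 + I) (V(H) = H*(I + 5) = H*(5 + I))
k + V(t) = 34800 + 369*(5 + I)/395 = 34800 + (369/79 + 369*I/395) = 2749569/79 + 369*I/395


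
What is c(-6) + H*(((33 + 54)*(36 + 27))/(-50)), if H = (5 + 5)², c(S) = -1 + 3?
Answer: -10960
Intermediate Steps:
c(S) = 2
H = 100 (H = 10² = 100)
c(-6) + H*(((33 + 54)*(36 + 27))/(-50)) = 2 + 100*(((33 + 54)*(36 + 27))/(-50)) = 2 + 100*((87*63)*(-1/50)) = 2 + 100*(5481*(-1/50)) = 2 + 100*(-5481/50) = 2 - 10962 = -10960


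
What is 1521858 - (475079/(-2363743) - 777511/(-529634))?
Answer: 272177263135206087/178845522866 ≈ 1.5219e+6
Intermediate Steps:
1521858 - (475079/(-2363743) - 777511/(-529634)) = 1521858 - (475079*(-1/2363743) - 777511*(-1/529634)) = 1521858 - (-475079/2363743 + 111073/75662) = 1521858 - 1*226602598941/178845522866 = 1521858 - 226602598941/178845522866 = 272177263135206087/178845522866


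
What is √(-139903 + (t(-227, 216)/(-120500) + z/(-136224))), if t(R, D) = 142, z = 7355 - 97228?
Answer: I*√654461118718872872110/68395800 ≈ 374.04*I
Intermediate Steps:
z = -89873
√(-139903 + (t(-227, 216)/(-120500) + z/(-136224))) = √(-139903 + (142/(-120500) - 89873/(-136224))) = √(-139903 + (142*(-1/120500) - 89873*(-1/136224))) = √(-139903 + (-71/60250 + 89873/136224)) = √(-139903 + 2702588173/4103748000) = √(-574123953855827/4103748000) = I*√654461118718872872110/68395800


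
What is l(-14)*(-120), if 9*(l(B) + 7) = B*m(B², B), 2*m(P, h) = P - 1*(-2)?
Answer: 19320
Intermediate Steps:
m(P, h) = 1 + P/2 (m(P, h) = (P - 1*(-2))/2 = (P + 2)/2 = (2 + P)/2 = 1 + P/2)
l(B) = -7 + B*(1 + B²/2)/9 (l(B) = -7 + (B*(1 + B²/2))/9 = -7 + B*(1 + B²/2)/9)
l(-14)*(-120) = (-7 + (1/18)*(-14)*(2 + (-14)²))*(-120) = (-7 + (1/18)*(-14)*(2 + 196))*(-120) = (-7 + (1/18)*(-14)*198)*(-120) = (-7 - 154)*(-120) = -161*(-120) = 19320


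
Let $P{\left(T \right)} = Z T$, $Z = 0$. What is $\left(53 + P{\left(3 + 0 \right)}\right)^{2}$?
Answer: $2809$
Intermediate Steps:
$P{\left(T \right)} = 0$ ($P{\left(T \right)} = 0 T = 0$)
$\left(53 + P{\left(3 + 0 \right)}\right)^{2} = \left(53 + 0\right)^{2} = 53^{2} = 2809$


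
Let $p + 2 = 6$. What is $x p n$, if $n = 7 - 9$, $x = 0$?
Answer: $0$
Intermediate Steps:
$p = 4$ ($p = -2 + 6 = 4$)
$n = -2$
$x p n = 0 \cdot 4 \left(-2\right) = 0 \left(-2\right) = 0$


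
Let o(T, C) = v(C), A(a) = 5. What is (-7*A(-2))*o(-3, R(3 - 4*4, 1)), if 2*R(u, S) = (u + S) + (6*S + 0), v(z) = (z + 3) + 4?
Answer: -140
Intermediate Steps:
v(z) = 7 + z (v(z) = (3 + z) + 4 = 7 + z)
R(u, S) = u/2 + 7*S/2 (R(u, S) = ((u + S) + (6*S + 0))/2 = ((S + u) + 6*S)/2 = (u + 7*S)/2 = u/2 + 7*S/2)
o(T, C) = 7 + C
(-7*A(-2))*o(-3, R(3 - 4*4, 1)) = (-7*5)*(7 + ((3 - 4*4)/2 + (7/2)*1)) = -35*(7 + ((3 - 16)/2 + 7/2)) = -35*(7 + ((½)*(-13) + 7/2)) = -35*(7 + (-13/2 + 7/2)) = -35*(7 - 3) = -35*4 = -140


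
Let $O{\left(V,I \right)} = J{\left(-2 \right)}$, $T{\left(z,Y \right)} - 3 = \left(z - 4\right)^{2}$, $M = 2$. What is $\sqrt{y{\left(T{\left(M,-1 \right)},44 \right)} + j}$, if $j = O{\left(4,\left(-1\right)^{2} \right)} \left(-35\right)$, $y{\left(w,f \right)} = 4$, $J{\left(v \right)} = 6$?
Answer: $i \sqrt{206} \approx 14.353 i$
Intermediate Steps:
$T{\left(z,Y \right)} = 3 + \left(-4 + z\right)^{2}$ ($T{\left(z,Y \right)} = 3 + \left(z - 4\right)^{2} = 3 + \left(-4 + z\right)^{2}$)
$O{\left(V,I \right)} = 6$
$j = -210$ ($j = 6 \left(-35\right) = -210$)
$\sqrt{y{\left(T{\left(M,-1 \right)},44 \right)} + j} = \sqrt{4 - 210} = \sqrt{-206} = i \sqrt{206}$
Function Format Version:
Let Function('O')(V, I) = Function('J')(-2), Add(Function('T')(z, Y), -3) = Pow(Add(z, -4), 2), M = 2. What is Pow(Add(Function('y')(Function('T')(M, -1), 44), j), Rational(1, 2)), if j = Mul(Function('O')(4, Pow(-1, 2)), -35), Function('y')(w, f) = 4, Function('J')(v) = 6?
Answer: Mul(I, Pow(206, Rational(1, 2))) ≈ Mul(14.353, I)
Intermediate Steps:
Function('T')(z, Y) = Add(3, Pow(Add(-4, z), 2)) (Function('T')(z, Y) = Add(3, Pow(Add(z, -4), 2)) = Add(3, Pow(Add(-4, z), 2)))
Function('O')(V, I) = 6
j = -210 (j = Mul(6, -35) = -210)
Pow(Add(Function('y')(Function('T')(M, -1), 44), j), Rational(1, 2)) = Pow(Add(4, -210), Rational(1, 2)) = Pow(-206, Rational(1, 2)) = Mul(I, Pow(206, Rational(1, 2)))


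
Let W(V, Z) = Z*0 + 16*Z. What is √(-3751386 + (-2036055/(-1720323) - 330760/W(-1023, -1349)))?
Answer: I*√8979480566274651397603914/1547143818 ≈ 1936.8*I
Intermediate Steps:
W(V, Z) = 16*Z (W(V, Z) = 0 + 16*Z = 16*Z)
√(-3751386 + (-2036055/(-1720323) - 330760/W(-1023, -1349))) = √(-3751386 + (-2036055/(-1720323) - 330760/(16*(-1349)))) = √(-3751386 + (-2036055*(-1/1720323) - 330760/(-21584))) = √(-3751386 + (678685/573441 - 330760*(-1/21584))) = √(-3751386 + (678685/573441 + 41345/2698)) = √(-3751386 + 25540010275/1547143818) = √(-5803908118821473/1547143818) = I*√8979480566274651397603914/1547143818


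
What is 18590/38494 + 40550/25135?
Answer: 202819135/96754669 ≈ 2.0962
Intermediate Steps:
18590/38494 + 40550/25135 = 18590*(1/38494) + 40550*(1/25135) = 9295/19247 + 8110/5027 = 202819135/96754669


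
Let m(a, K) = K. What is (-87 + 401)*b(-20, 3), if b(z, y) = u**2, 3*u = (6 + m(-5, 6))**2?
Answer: 723456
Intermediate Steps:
u = 48 (u = (6 + 6)**2/3 = (1/3)*12**2 = (1/3)*144 = 48)
b(z, y) = 2304 (b(z, y) = 48**2 = 2304)
(-87 + 401)*b(-20, 3) = (-87 + 401)*2304 = 314*2304 = 723456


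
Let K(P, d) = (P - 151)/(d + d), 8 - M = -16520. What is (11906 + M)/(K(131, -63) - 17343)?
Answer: -1791342/1092599 ≈ -1.6395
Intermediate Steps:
M = 16528 (M = 8 - 1*(-16520) = 8 + 16520 = 16528)
K(P, d) = (-151 + P)/(2*d) (K(P, d) = (-151 + P)/((2*d)) = (-151 + P)*(1/(2*d)) = (-151 + P)/(2*d))
(11906 + M)/(K(131, -63) - 17343) = (11906 + 16528)/((½)*(-151 + 131)/(-63) - 17343) = 28434/((½)*(-1/63)*(-20) - 17343) = 28434/(10/63 - 17343) = 28434/(-1092599/63) = 28434*(-63/1092599) = -1791342/1092599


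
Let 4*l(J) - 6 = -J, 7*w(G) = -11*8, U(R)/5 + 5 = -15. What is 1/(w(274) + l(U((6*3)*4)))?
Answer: 14/195 ≈ 0.071795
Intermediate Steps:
U(R) = -100 (U(R) = -25 + 5*(-15) = -25 - 75 = -100)
w(G) = -88/7 (w(G) = (-11*8)/7 = (⅐)*(-88) = -88/7)
l(J) = 3/2 - J/4 (l(J) = 3/2 + (-J)/4 = 3/2 - J/4)
1/(w(274) + l(U((6*3)*4))) = 1/(-88/7 + (3/2 - ¼*(-100))) = 1/(-88/7 + (3/2 + 25)) = 1/(-88/7 + 53/2) = 1/(195/14) = 14/195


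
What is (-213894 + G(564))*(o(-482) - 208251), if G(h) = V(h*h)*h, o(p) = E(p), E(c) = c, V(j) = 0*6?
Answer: 44646736302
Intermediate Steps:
V(j) = 0
o(p) = p
G(h) = 0 (G(h) = 0*h = 0)
(-213894 + G(564))*(o(-482) - 208251) = (-213894 + 0)*(-482 - 208251) = -213894*(-208733) = 44646736302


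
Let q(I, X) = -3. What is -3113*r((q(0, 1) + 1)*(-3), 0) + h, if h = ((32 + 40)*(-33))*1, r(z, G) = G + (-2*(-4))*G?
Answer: -2376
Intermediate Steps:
r(z, G) = 9*G (r(z, G) = G + 8*G = 9*G)
h = -2376 (h = (72*(-33))*1 = -2376*1 = -2376)
-3113*r((q(0, 1) + 1)*(-3), 0) + h = -28017*0 - 2376 = -3113*0 - 2376 = 0 - 2376 = -2376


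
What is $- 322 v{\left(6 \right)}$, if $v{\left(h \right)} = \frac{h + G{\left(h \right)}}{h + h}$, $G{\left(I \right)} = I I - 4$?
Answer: $- \frac{3059}{3} \approx -1019.7$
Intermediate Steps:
$G{\left(I \right)} = -4 + I^{2}$ ($G{\left(I \right)} = I^{2} - 4 = -4 + I^{2}$)
$v{\left(h \right)} = \frac{-4 + h + h^{2}}{2 h}$ ($v{\left(h \right)} = \frac{h + \left(-4 + h^{2}\right)}{h + h} = \frac{-4 + h + h^{2}}{2 h}$)
$- 322 v{\left(6 \right)} = - 322 \frac{-4 + 6 + 6^{2}}{2 \cdot 6} = - 322 \cdot \frac{1}{2} \cdot \frac{1}{6} \left(-4 + 6 + 36\right) = - 322 \cdot \frac{1}{2} \cdot \frac{1}{6} \cdot 38 = \left(-322\right) \frac{19}{6} = - \frac{3059}{3}$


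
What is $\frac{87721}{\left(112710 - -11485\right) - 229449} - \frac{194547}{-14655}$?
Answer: $\frac{6397099561}{514165790} \approx 12.442$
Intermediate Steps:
$\frac{87721}{\left(112710 - -11485\right) - 229449} - \frac{194547}{-14655} = \frac{87721}{\left(112710 + 11485\right) - 229449} - - \frac{64849}{4885} = \frac{87721}{124195 - 229449} + \frac{64849}{4885} = \frac{87721}{-105254} + \frac{64849}{4885} = 87721 \left(- \frac{1}{105254}\right) + \frac{64849}{4885} = - \frac{87721}{105254} + \frac{64849}{4885} = \frac{6397099561}{514165790}$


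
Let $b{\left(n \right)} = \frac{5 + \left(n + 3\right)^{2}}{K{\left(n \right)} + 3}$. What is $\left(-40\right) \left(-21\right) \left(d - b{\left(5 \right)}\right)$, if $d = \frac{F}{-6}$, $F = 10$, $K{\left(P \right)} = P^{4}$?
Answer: $- \frac{234290}{157} \approx -1492.3$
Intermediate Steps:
$b{\left(n \right)} = \frac{5 + \left(3 + n\right)^{2}}{3 + n^{4}}$ ($b{\left(n \right)} = \frac{5 + \left(n + 3\right)^{2}}{n^{4} + 3} = \frac{5 + \left(3 + n\right)^{2}}{3 + n^{4}}$)
$d = - \frac{5}{3}$ ($d = \frac{10}{-6} = 10 \left(- \frac{1}{6}\right) = - \frac{5}{3} \approx -1.6667$)
$\left(-40\right) \left(-21\right) \left(d - b{\left(5 \right)}\right) = \left(-40\right) \left(-21\right) \left(- \frac{5}{3} - \frac{5 + \left(3 + 5\right)^{2}}{3 + 5^{4}}\right) = 840 \left(- \frac{5}{3} - \frac{5 + 8^{2}}{3 + 625}\right) = 840 \left(- \frac{5}{3} - \frac{5 + 64}{628}\right) = 840 \left(- \frac{5}{3} - \frac{1}{628} \cdot 69\right) = 840 \left(- \frac{5}{3} - \frac{69}{628}\right) = 840 \left(- \frac{3347}{1884}\right) = - \frac{234290}{157}$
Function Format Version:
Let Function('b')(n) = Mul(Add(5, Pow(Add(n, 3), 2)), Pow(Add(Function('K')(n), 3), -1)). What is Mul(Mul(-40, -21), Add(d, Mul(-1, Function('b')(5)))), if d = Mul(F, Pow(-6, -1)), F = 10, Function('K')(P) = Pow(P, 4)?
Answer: Rational(-234290, 157) ≈ -1492.3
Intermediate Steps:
Function('b')(n) = Mul(Pow(Add(3, Pow(n, 4)), -1), Add(5, Pow(Add(3, n), 2))) (Function('b')(n) = Mul(Add(5, Pow(Add(n, 3), 2)), Pow(Add(Pow(n, 4), 3), -1)) = Mul(Add(5, Pow(Add(3, n), 2)), Pow(Add(3, Pow(n, 4)), -1)) = Mul(Pow(Add(3, Pow(n, 4)), -1), Add(5, Pow(Add(3, n), 2))))
d = Rational(-5, 3) (d = Mul(10, Pow(-6, -1)) = Mul(10, Rational(-1, 6)) = Rational(-5, 3) ≈ -1.6667)
Mul(Mul(-40, -21), Add(d, Mul(-1, Function('b')(5)))) = Mul(Mul(-40, -21), Add(Rational(-5, 3), Mul(-1, Mul(Pow(Add(3, Pow(5, 4)), -1), Add(5, Pow(Add(3, 5), 2)))))) = Mul(840, Add(Rational(-5, 3), Mul(-1, Mul(Pow(Add(3, 625), -1), Add(5, Pow(8, 2)))))) = Mul(840, Add(Rational(-5, 3), Mul(-1, Mul(Pow(628, -1), Add(5, 64))))) = Mul(840, Add(Rational(-5, 3), Mul(-1, Mul(Rational(1, 628), 69)))) = Mul(840, Add(Rational(-5, 3), Mul(-1, Rational(69, 628)))) = Mul(840, Add(Rational(-5, 3), Rational(-69, 628))) = Mul(840, Rational(-3347, 1884)) = Rational(-234290, 157)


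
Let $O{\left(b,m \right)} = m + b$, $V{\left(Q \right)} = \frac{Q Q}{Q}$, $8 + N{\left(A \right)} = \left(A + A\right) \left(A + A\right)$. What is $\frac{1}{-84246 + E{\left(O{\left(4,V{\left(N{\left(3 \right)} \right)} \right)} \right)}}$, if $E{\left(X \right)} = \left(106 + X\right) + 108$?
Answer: $- \frac{1}{84000} \approx -1.1905 \cdot 10^{-5}$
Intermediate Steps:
$N{\left(A \right)} = -8 + 4 A^{2}$ ($N{\left(A \right)} = -8 + \left(A + A\right) \left(A + A\right) = -8 + 2 A 2 A = -8 + 4 A^{2}$)
$V{\left(Q \right)} = Q$ ($V{\left(Q \right)} = \frac{Q^{2}}{Q} = Q$)
$O{\left(b,m \right)} = b + m$
$E{\left(X \right)} = 214 + X$
$\frac{1}{-84246 + E{\left(O{\left(4,V{\left(N{\left(3 \right)} \right)} \right)} \right)}} = \frac{1}{-84246 + \left(214 + \left(4 - \left(8 - 4 \cdot 3^{2}\right)\right)\right)} = \frac{1}{-84246 + \left(214 + \left(4 + \left(-8 + 4 \cdot 9\right)\right)\right)} = \frac{1}{-84246 + \left(214 + \left(4 + \left(-8 + 36\right)\right)\right)} = \frac{1}{-84246 + \left(214 + \left(4 + 28\right)\right)} = \frac{1}{-84246 + \left(214 + 32\right)} = \frac{1}{-84246 + 246} = \frac{1}{-84000} = - \frac{1}{84000}$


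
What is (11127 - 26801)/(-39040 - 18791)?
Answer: 15674/57831 ≈ 0.27103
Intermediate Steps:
(11127 - 26801)/(-39040 - 18791) = -15674/(-57831) = -15674*(-1/57831) = 15674/57831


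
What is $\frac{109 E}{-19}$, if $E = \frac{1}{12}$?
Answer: $- \frac{109}{228} \approx -0.47807$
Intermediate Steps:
$E = \frac{1}{12} \approx 0.083333$
$\frac{109 E}{-19} = \frac{109 \cdot \frac{1}{12}}{-19} = \frac{109}{12} \left(- \frac{1}{19}\right) = - \frac{109}{228}$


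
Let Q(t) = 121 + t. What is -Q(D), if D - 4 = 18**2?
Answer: -449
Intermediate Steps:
D = 328 (D = 4 + 18**2 = 4 + 324 = 328)
-Q(D) = -(121 + 328) = -1*449 = -449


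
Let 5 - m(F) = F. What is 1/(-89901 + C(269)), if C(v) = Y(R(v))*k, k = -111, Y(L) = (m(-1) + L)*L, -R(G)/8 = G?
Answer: -1/512709213 ≈ -1.9504e-9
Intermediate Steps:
m(F) = 5 - F
R(G) = -8*G
Y(L) = L*(6 + L) (Y(L) = ((5 - 1*(-1)) + L)*L = ((5 + 1) + L)*L = (6 + L)*L = L*(6 + L))
C(v) = 888*v*(6 - 8*v) (C(v) = ((-8*v)*(6 - 8*v))*(-111) = -8*v*(6 - 8*v)*(-111) = 888*v*(6 - 8*v))
1/(-89901 + C(269)) = 1/(-89901 + 1776*269*(3 - 4*269)) = 1/(-89901 + 1776*269*(3 - 1076)) = 1/(-89901 + 1776*269*(-1073)) = 1/(-89901 - 512619312) = 1/(-512709213) = -1/512709213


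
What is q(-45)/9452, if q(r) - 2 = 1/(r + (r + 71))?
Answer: 37/179588 ≈ 0.00020603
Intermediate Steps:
q(r) = 2 + 1/(71 + 2*r) (q(r) = 2 + 1/(r + (r + 71)) = 2 + 1/(r + (71 + r)) = 2 + 1/(71 + 2*r))
q(-45)/9452 = ((143 + 4*(-45))/(71 + 2*(-45)))/9452 = ((143 - 180)/(71 - 90))*(1/9452) = (-37/(-19))*(1/9452) = -1/19*(-37)*(1/9452) = (37/19)*(1/9452) = 37/179588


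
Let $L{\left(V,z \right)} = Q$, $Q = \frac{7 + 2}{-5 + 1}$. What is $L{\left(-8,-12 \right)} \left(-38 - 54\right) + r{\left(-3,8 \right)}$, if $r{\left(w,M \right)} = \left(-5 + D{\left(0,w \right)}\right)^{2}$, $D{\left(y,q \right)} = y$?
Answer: $232$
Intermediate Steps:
$Q = - \frac{9}{4}$ ($Q = \frac{9}{-4} = 9 \left(- \frac{1}{4}\right) = - \frac{9}{4} \approx -2.25$)
$L{\left(V,z \right)} = - \frac{9}{4}$
$r{\left(w,M \right)} = 25$ ($r{\left(w,M \right)} = \left(-5 + 0\right)^{2} = \left(-5\right)^{2} = 25$)
$L{\left(-8,-12 \right)} \left(-38 - 54\right) + r{\left(-3,8 \right)} = - \frac{9 \left(-38 - 54\right)}{4} + 25 = \left(- \frac{9}{4}\right) \left(-92\right) + 25 = 207 + 25 = 232$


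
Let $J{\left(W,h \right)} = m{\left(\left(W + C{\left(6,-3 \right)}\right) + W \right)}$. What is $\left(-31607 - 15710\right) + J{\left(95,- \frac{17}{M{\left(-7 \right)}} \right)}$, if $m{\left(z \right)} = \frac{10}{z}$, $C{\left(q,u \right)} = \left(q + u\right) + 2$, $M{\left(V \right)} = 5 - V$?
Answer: $- \frac{1845361}{39} \approx -47317.0$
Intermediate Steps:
$C{\left(q,u \right)} = 2 + q + u$
$J{\left(W,h \right)} = \frac{10}{5 + 2 W}$ ($J{\left(W,h \right)} = \frac{10}{\left(W + \left(2 + 6 - 3\right)\right) + W} = \frac{10}{\left(W + 5\right) + W} = \frac{10}{\left(5 + W\right) + W} = \frac{10}{5 + 2 W}$)
$\left(-31607 - 15710\right) + J{\left(95,- \frac{17}{M{\left(-7 \right)}} \right)} = \left(-31607 - 15710\right) + \frac{10}{5 + 2 \cdot 95} = -47317 + \frac{10}{5 + 190} = -47317 + \frac{10}{195} = -47317 + 10 \cdot \frac{1}{195} = -47317 + \frac{2}{39} = - \frac{1845361}{39}$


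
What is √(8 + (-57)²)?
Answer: √3257 ≈ 57.070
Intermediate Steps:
√(8 + (-57)²) = √(8 + 3249) = √3257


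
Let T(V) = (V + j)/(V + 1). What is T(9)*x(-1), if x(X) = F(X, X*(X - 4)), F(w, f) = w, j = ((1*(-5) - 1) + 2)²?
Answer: -5/2 ≈ -2.5000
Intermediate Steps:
j = 16 (j = ((-5 - 1) + 2)² = (-6 + 2)² = (-4)² = 16)
T(V) = (16 + V)/(1 + V) (T(V) = (V + 16)/(V + 1) = (16 + V)/(1 + V))
x(X) = X
T(9)*x(-1) = ((16 + 9)/(1 + 9))*(-1) = (25/10)*(-1) = ((⅒)*25)*(-1) = (5/2)*(-1) = -5/2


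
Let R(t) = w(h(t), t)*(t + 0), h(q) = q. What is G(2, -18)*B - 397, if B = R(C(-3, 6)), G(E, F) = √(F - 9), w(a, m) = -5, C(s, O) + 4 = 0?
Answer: -397 + 60*I*√3 ≈ -397.0 + 103.92*I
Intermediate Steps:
C(s, O) = -4 (C(s, O) = -4 + 0 = -4)
G(E, F) = √(-9 + F)
R(t) = -5*t (R(t) = -5*(t + 0) = -5*t)
B = 20 (B = -5*(-4) = 20)
G(2, -18)*B - 397 = √(-9 - 18)*20 - 397 = √(-27)*20 - 397 = (3*I*√3)*20 - 397 = 60*I*√3 - 397 = -397 + 60*I*√3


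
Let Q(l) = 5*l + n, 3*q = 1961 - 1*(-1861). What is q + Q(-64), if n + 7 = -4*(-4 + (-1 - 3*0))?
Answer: 967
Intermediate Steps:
q = 1274 (q = (1961 - 1*(-1861))/3 = (1961 + 1861)/3 = (⅓)*3822 = 1274)
n = 13 (n = -7 - 4*(-4 + (-1 - 3*0)) = -7 - 4*(-4 + (-1 + 0)) = -7 - 4*(-4 - 1) = -7 - 4*(-5) = -7 + 20 = 13)
Q(l) = 13 + 5*l (Q(l) = 5*l + 13 = 13 + 5*l)
q + Q(-64) = 1274 + (13 + 5*(-64)) = 1274 + (13 - 320) = 1274 - 307 = 967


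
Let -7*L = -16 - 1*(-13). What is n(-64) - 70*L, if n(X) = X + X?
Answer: -158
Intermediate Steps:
n(X) = 2*X
L = 3/7 (L = -(-16 - 1*(-13))/7 = -(-16 + 13)/7 = -⅐*(-3) = 3/7 ≈ 0.42857)
n(-64) - 70*L = 2*(-64) - 70*3/7 = -128 - 1*30 = -128 - 30 = -158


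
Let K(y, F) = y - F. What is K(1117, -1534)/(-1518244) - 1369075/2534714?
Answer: -11457744127/21144584188 ≈ -0.54188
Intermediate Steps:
K(1117, -1534)/(-1518244) - 1369075/2534714 = (1117 - 1*(-1534))/(-1518244) - 1369075/2534714 = (1117 + 1534)*(-1/1518244) - 1369075*1/2534714 = 2651*(-1/1518244) - 1369075/2534714 = -2651/1518244 - 1369075/2534714 = -11457744127/21144584188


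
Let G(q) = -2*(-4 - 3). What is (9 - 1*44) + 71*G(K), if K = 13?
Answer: 959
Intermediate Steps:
G(q) = 14 (G(q) = -2*(-7) = 14)
(9 - 1*44) + 71*G(K) = (9 - 1*44) + 71*14 = (9 - 44) + 994 = -35 + 994 = 959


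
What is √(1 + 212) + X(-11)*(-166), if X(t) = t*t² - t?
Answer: 219120 + √213 ≈ 2.1913e+5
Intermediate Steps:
X(t) = t³ - t
√(1 + 212) + X(-11)*(-166) = √(1 + 212) + ((-11)³ - 1*(-11))*(-166) = √213 + (-1331 + 11)*(-166) = √213 - 1320*(-166) = √213 + 219120 = 219120 + √213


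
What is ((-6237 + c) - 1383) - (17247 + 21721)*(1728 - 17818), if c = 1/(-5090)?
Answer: 3191366374999/5090 ≈ 6.2699e+8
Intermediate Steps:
c = -1/5090 ≈ -0.00019646
((-6237 + c) - 1383) - (17247 + 21721)*(1728 - 17818) = ((-6237 - 1/5090) - 1383) - (17247 + 21721)*(1728 - 17818) = (-31746331/5090 - 1383) - 38968*(-16090) = -38785801/5090 - 1*(-626995120) = -38785801/5090 + 626995120 = 3191366374999/5090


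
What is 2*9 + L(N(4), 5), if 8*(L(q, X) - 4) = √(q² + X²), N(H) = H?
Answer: 22 + √41/8 ≈ 22.800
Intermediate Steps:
L(q, X) = 4 + √(X² + q²)/8 (L(q, X) = 4 + √(q² + X²)/8 = 4 + √(X² + q²)/8)
2*9 + L(N(4), 5) = 2*9 + (4 + √(5² + 4²)/8) = 18 + (4 + √(25 + 16)/8) = 18 + (4 + √41/8) = 22 + √41/8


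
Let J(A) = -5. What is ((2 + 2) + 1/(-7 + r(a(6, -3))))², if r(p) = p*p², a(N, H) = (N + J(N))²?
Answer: 529/36 ≈ 14.694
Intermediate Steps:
a(N, H) = (-5 + N)² (a(N, H) = (N - 5)² = (-5 + N)²)
r(p) = p³
((2 + 2) + 1/(-7 + r(a(6, -3))))² = ((2 + 2) + 1/(-7 + ((-5 + 6)²)³))² = (4 + 1/(-7 + (1²)³))² = (4 + 1/(-7 + 1³))² = (4 + 1/(-7 + 1))² = (4 + 1/(-6))² = (4 - ⅙)² = (23/6)² = 529/36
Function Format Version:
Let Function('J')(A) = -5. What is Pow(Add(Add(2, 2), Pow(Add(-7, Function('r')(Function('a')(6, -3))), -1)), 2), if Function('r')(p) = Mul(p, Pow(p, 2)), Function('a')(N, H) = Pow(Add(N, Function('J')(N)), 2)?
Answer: Rational(529, 36) ≈ 14.694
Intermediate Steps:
Function('a')(N, H) = Pow(Add(-5, N), 2) (Function('a')(N, H) = Pow(Add(N, -5), 2) = Pow(Add(-5, N), 2))
Function('r')(p) = Pow(p, 3)
Pow(Add(Add(2, 2), Pow(Add(-7, Function('r')(Function('a')(6, -3))), -1)), 2) = Pow(Add(Add(2, 2), Pow(Add(-7, Pow(Pow(Add(-5, 6), 2), 3)), -1)), 2) = Pow(Add(4, Pow(Add(-7, Pow(Pow(1, 2), 3)), -1)), 2) = Pow(Add(4, Pow(Add(-7, Pow(1, 3)), -1)), 2) = Pow(Add(4, Pow(Add(-7, 1), -1)), 2) = Pow(Add(4, Pow(-6, -1)), 2) = Pow(Add(4, Rational(-1, 6)), 2) = Pow(Rational(23, 6), 2) = Rational(529, 36)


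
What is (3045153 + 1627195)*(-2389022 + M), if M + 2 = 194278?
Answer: -10254617083608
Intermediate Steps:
M = 194276 (M = -2 + 194278 = 194276)
(3045153 + 1627195)*(-2389022 + M) = (3045153 + 1627195)*(-2389022 + 194276) = 4672348*(-2194746) = -10254617083608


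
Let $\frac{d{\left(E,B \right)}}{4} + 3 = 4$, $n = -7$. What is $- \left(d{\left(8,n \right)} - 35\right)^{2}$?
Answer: $-961$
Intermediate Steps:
$d{\left(E,B \right)} = 4$ ($d{\left(E,B \right)} = -12 + 4 \cdot 4 = -12 + 16 = 4$)
$- \left(d{\left(8,n \right)} - 35\right)^{2} = - \left(4 - 35\right)^{2} = - \left(-31\right)^{2} = \left(-1\right) 961 = -961$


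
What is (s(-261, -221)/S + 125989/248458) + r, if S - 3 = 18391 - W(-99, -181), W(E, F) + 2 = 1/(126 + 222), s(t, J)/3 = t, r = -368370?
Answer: -585921276011109769/1590580163606 ≈ -3.6837e+5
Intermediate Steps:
s(t, J) = 3*t
W(E, F) = -695/348 (W(E, F) = -2 + 1/(126 + 222) = -2 + 1/348 = -695/348)
S = 6401807/348 (S = 3 + (18391 - 1*(-695/348)) = 3 + (18391 + 695/348) = 3 + 6400763/348 = 6401807/348 ≈ 18396.)
(s(-261, -221)/S + 125989/248458) + r = ((3*(-261))/(6401807/348) + 125989/248458) - 368370 = (-783*348/6401807 + 125989*(1/248458)) - 368370 = (-272484/6401807 + 125989/248458) - 368370 = 738856432451/1590580163606 - 368370 = -585921276011109769/1590580163606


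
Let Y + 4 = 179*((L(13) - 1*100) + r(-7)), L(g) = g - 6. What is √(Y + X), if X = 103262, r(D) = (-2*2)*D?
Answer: √91623 ≈ 302.69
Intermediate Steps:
L(g) = -6 + g
r(D) = -4*D
Y = -11639 (Y = -4 + 179*(((-6 + 13) - 1*100) - 4*(-7)) = -4 + 179*((7 - 100) + 28) = -4 + 179*(-93 + 28) = -4 + 179*(-65) = -4 - 11635 = -11639)
√(Y + X) = √(-11639 + 103262) = √91623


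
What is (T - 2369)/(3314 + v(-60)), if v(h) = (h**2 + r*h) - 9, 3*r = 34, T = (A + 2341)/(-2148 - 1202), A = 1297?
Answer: -1323298/3475625 ≈ -0.38074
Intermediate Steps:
T = -1819/1675 (T = (1297 + 2341)/(-2148 - 1202) = 3638/(-3350) = 3638*(-1/3350) = -1819/1675 ≈ -1.0860)
r = 34/3 (r = (1/3)*34 = 34/3 ≈ 11.333)
v(h) = -9 + h**2 + 34*h/3 (v(h) = (h**2 + 34*h/3) - 9 = -9 + h**2 + 34*h/3)
(T - 2369)/(3314 + v(-60)) = (-1819/1675 - 2369)/(3314 + (-9 + (-60)**2 + (34/3)*(-60))) = -3969894/(1675*(3314 + (-9 + 3600 - 680))) = -3969894/(1675*(3314 + 2911)) = -3969894/1675/6225 = -3969894/1675*1/6225 = -1323298/3475625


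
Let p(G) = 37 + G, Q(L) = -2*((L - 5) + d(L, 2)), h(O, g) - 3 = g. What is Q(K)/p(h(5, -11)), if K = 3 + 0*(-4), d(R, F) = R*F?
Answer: -8/29 ≈ -0.27586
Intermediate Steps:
h(O, g) = 3 + g
d(R, F) = F*R
K = 3 (K = 3 + 0 = 3)
Q(L) = 10 - 6*L (Q(L) = -2*((L - 5) + 2*L) = -2*((-5 + L) + 2*L) = -2*(-5 + 3*L) = 10 - 6*L)
Q(K)/p(h(5, -11)) = (10 - 6*3)/(37 + (3 - 11)) = (10 - 18)/(37 - 8) = -8/29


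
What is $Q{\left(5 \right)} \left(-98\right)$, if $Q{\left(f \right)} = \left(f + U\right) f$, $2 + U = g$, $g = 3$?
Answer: $-2940$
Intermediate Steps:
$U = 1$ ($U = -2 + 3 = 1$)
$Q{\left(f \right)} = f \left(1 + f\right)$ ($Q{\left(f \right)} = \left(f + 1\right) f = \left(1 + f\right) f = f \left(1 + f\right)$)
$Q{\left(5 \right)} \left(-98\right) = 5 \left(1 + 5\right) \left(-98\right) = 5 \cdot 6 \left(-98\right) = 30 \left(-98\right) = -2940$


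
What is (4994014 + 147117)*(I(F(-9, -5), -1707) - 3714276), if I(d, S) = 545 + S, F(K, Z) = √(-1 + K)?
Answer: -19101553480378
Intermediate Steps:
(4994014 + 147117)*(I(F(-9, -5), -1707) - 3714276) = (4994014 + 147117)*((545 - 1707) - 3714276) = 5141131*(-1162 - 3714276) = 5141131*(-3715438) = -19101553480378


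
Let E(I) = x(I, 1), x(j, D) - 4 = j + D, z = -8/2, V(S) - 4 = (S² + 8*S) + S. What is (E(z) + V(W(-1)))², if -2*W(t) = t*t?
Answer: 9/16 ≈ 0.56250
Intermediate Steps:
W(t) = -t²/2 (W(t) = -t*t/2 = -t²/2)
V(S) = 4 + S² + 9*S (V(S) = 4 + ((S² + 8*S) + S) = 4 + (S² + 9*S) = 4 + S² + 9*S)
z = -4 (z = -8*½ = -4)
x(j, D) = 4 + D + j (x(j, D) = 4 + (j + D) = 4 + (D + j) = 4 + D + j)
E(I) = 5 + I (E(I) = 4 + 1 + I = 5 + I)
(E(z) + V(W(-1)))² = ((5 - 4) + (4 + (-½*(-1)²)² + 9*(-½*(-1)²)))² = (1 + (4 + (-½*1)² + 9*(-½*1)))² = (1 + (4 + (-½)² + 9*(-½)))² = (1 + (4 + ¼ - 9/2))² = (1 - ¼)² = (¾)² = 9/16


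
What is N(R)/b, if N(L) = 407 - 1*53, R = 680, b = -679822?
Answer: -177/339911 ≈ -0.00052072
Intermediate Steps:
N(L) = 354 (N(L) = 407 - 53 = 354)
N(R)/b = 354/(-679822) = 354*(-1/679822) = -177/339911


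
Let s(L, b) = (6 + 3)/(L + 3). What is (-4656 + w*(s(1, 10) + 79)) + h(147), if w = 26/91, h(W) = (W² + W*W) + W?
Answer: 542251/14 ≈ 38732.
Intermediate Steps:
s(L, b) = 9/(3 + L)
h(W) = W + 2*W² (h(W) = (W² + W²) + W = 2*W² + W = W + 2*W²)
w = 2/7 (w = 26*(1/91) = 2/7 ≈ 0.28571)
(-4656 + w*(s(1, 10) + 79)) + h(147) = (-4656 + 2*(9/(3 + 1) + 79)/7) + 147*(1 + 2*147) = (-4656 + 2*(9/4 + 79)/7) + 147*(1 + 294) = (-4656 + 2*(9*(¼) + 79)/7) + 147*295 = (-4656 + 2*(9/4 + 79)/7) + 43365 = (-4656 + (2/7)*(325/4)) + 43365 = (-4656 + 325/14) + 43365 = -64859/14 + 43365 = 542251/14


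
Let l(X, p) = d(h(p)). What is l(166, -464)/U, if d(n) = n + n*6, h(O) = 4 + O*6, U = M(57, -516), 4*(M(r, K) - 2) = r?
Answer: -15568/13 ≈ -1197.5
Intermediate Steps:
M(r, K) = 2 + r/4
U = 65/4 (U = 2 + (¼)*57 = 2 + 57/4 = 65/4 ≈ 16.250)
h(O) = 4 + 6*O
d(n) = 7*n (d(n) = n + 6*n = 7*n)
l(X, p) = 28 + 42*p (l(X, p) = 7*(4 + 6*p) = 28 + 42*p)
l(166, -464)/U = (28 + 42*(-464))/(65/4) = (28 - 19488)*(4/65) = -19460*4/65 = -15568/13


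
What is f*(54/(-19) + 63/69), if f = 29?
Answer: -24447/437 ≈ -55.943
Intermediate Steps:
f*(54/(-19) + 63/69) = 29*(54/(-19) + 63/69) = 29*(54*(-1/19) + 63*(1/69)) = 29*(-54/19 + 21/23) = 29*(-843/437) = -24447/437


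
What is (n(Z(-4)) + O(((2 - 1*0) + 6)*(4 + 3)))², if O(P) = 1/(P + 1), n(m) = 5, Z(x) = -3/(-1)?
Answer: 81796/3249 ≈ 25.176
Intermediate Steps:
Z(x) = 3 (Z(x) = -3*(-1) = 3)
O(P) = 1/(1 + P)
(n(Z(-4)) + O(((2 - 1*0) + 6)*(4 + 3)))² = (5 + 1/(1 + ((2 - 1*0) + 6)*(4 + 3)))² = (5 + 1/(1 + ((2 + 0) + 6)*7))² = (5 + 1/(1 + (2 + 6)*7))² = (5 + 1/(1 + 8*7))² = (5 + 1/(1 + 56))² = (5 + 1/57)² = (286/57)² = 81796/3249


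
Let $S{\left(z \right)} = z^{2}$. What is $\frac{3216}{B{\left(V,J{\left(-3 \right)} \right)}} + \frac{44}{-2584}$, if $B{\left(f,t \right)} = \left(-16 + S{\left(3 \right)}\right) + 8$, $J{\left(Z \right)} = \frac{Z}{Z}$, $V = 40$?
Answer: $\frac{2077525}{646} \approx 3216.0$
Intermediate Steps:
$J{\left(Z \right)} = 1$
$B{\left(f,t \right)} = 1$ ($B{\left(f,t \right)} = \left(-16 + 3^{2}\right) + 8 = \left(-16 + 9\right) + 8 = -7 + 8 = 1$)
$\frac{3216}{B{\left(V,J{\left(-3 \right)} \right)}} + \frac{44}{-2584} = \frac{3216}{1} + \frac{44}{-2584} = 3216 \cdot 1 + 44 \left(- \frac{1}{2584}\right) = 3216 - \frac{11}{646} = \frac{2077525}{646}$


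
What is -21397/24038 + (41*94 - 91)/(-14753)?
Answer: -406124935/354632614 ≈ -1.1452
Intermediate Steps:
-21397/24038 + (41*94 - 91)/(-14753) = -21397*1/24038 + (3854 - 91)*(-1/14753) = -21397/24038 + 3763*(-1/14753) = -21397/24038 - 3763/14753 = -406124935/354632614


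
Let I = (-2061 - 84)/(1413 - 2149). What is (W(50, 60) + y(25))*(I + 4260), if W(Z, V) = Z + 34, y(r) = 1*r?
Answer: 341988045/736 ≈ 4.6466e+5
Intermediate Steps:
y(r) = r
W(Z, V) = 34 + Z
I = 2145/736 (I = -2145/(-736) = -2145*(-1/736) = 2145/736 ≈ 2.9144)
(W(50, 60) + y(25))*(I + 4260) = ((34 + 50) + 25)*(2145/736 + 4260) = (84 + 25)*(3137505/736) = 109*(3137505/736) = 341988045/736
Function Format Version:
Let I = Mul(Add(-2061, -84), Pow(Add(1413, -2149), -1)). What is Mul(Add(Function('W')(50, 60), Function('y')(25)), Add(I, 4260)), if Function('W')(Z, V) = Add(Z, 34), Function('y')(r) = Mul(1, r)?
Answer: Rational(341988045, 736) ≈ 4.6466e+5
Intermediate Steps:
Function('y')(r) = r
Function('W')(Z, V) = Add(34, Z)
I = Rational(2145, 736) (I = Mul(-2145, Pow(-736, -1)) = Mul(-2145, Rational(-1, 736)) = Rational(2145, 736) ≈ 2.9144)
Mul(Add(Function('W')(50, 60), Function('y')(25)), Add(I, 4260)) = Mul(Add(Add(34, 50), 25), Add(Rational(2145, 736), 4260)) = Mul(Add(84, 25), Rational(3137505, 736)) = Mul(109, Rational(3137505, 736)) = Rational(341988045, 736)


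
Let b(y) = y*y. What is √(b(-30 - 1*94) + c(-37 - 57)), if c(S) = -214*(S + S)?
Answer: 2*√13902 ≈ 235.81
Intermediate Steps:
c(S) = -428*S
b(y) = y²
√(b(-30 - 1*94) + c(-37 - 57)) = √((-30 - 1*94)² - 428*(-37 - 57)) = √((-30 - 94)² - 428*(-94)) = √((-124)² + 40232) = √(15376 + 40232) = √55608 = 2*√13902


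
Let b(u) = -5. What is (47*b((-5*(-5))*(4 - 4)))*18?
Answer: -4230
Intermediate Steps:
(47*b((-5*(-5))*(4 - 4)))*18 = (47*(-5))*18 = -235*18 = -4230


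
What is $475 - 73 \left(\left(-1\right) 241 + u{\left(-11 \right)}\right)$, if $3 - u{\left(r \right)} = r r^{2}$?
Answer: $-79314$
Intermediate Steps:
$u{\left(r \right)} = 3 - r^{3}$ ($u{\left(r \right)} = 3 - r r^{2} = 3 - r^{3}$)
$475 - 73 \left(\left(-1\right) 241 + u{\left(-11 \right)}\right) = 475 - 73 \left(\left(-1\right) 241 + \left(3 - \left(-11\right)^{3}\right)\right) = 475 - 73 \left(-241 + \left(3 - -1331\right)\right) = 475 - 73 \left(-241 + \left(3 + 1331\right)\right) = 475 - 73 \left(-241 + 1334\right) = 475 - 79789 = -79314$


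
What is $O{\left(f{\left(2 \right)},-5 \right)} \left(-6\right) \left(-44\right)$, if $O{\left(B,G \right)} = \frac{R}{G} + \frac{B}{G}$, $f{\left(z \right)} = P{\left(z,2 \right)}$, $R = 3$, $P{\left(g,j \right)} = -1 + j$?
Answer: $- \frac{1056}{5} \approx -211.2$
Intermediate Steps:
$f{\left(z \right)} = 1$ ($f{\left(z \right)} = -1 + 2 = 1$)
$O{\left(B,G \right)} = \frac{3}{G} + \frac{B}{G}$
$O{\left(f{\left(2 \right)},-5 \right)} \left(-6\right) \left(-44\right) = \frac{3 + 1}{-5} \left(-6\right) \left(-44\right) = \left(- \frac{1}{5}\right) 4 \left(-6\right) \left(-44\right) = \left(- \frac{4}{5}\right) \left(-6\right) \left(-44\right) = \frac{24}{5} \left(-44\right) = - \frac{1056}{5}$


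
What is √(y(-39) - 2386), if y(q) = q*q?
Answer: I*√865 ≈ 29.411*I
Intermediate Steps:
y(q) = q²
√(y(-39) - 2386) = √((-39)² - 2386) = √(1521 - 2386) = √(-865) = I*√865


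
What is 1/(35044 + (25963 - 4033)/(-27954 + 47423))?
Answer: 19469/682293566 ≈ 2.8535e-5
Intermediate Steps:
1/(35044 + (25963 - 4033)/(-27954 + 47423)) = 1/(35044 + 21930/19469) = 1/(682293566/19469) = 19469/682293566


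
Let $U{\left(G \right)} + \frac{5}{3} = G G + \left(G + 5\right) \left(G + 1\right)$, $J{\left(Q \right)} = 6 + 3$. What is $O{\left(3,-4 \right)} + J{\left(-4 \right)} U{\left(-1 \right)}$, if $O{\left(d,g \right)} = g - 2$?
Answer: $-12$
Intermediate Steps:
$J{\left(Q \right)} = 9$
$O{\left(d,g \right)} = -2 + g$ ($O{\left(d,g \right)} = g - 2 = -2 + g$)
$U{\left(G \right)} = - \frac{5}{3} + G^{2} + \left(1 + G\right) \left(5 + G\right)$ ($U{\left(G \right)} = - \frac{5}{3} + \left(G G + \left(G + 5\right) \left(G + 1\right)\right) = - \frac{5}{3} + \left(G^{2} + \left(5 + G\right) \left(1 + G\right)\right) = - \frac{5}{3} + \left(G^{2} + \left(1 + G\right) \left(5 + G\right)\right) = - \frac{5}{3} + G^{2} + \left(1 + G\right) \left(5 + G\right)$)
$O{\left(3,-4 \right)} + J{\left(-4 \right)} U{\left(-1 \right)} = \left(-2 - 4\right) + 9 \left(\frac{10}{3} + 2 \left(-1\right)^{2} + 6 \left(-1\right)\right) = -6 + 9 \left(\frac{10}{3} + 2 \cdot 1 - 6\right) = -6 + 9 \left(\frac{10}{3} + 2 - 6\right) = -6 + 9 \left(- \frac{2}{3}\right) = -6 - 6 = -12$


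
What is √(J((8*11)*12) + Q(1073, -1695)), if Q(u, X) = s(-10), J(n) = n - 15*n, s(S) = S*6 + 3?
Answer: 3*I*√1649 ≈ 121.82*I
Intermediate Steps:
s(S) = 3 + 6*S (s(S) = 6*S + 3 = 3 + 6*S)
J(n) = -14*n
Q(u, X) = -57 (Q(u, X) = 3 + 6*(-10) = 3 - 60 = -57)
√(J((8*11)*12) + Q(1073, -1695)) = √(-14*8*11*12 - 57) = √(-1232*12 - 57) = √(-14*1056 - 57) = √(-14784 - 57) = √(-14841) = 3*I*√1649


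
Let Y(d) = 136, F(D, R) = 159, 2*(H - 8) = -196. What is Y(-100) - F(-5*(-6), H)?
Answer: -23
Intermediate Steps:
H = -90 (H = 8 + (1/2)*(-196) = 8 - 98 = -90)
Y(-100) - F(-5*(-6), H) = 136 - 1*159 = 136 - 159 = -23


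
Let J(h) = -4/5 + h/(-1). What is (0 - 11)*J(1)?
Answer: 99/5 ≈ 19.800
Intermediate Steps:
J(h) = -⅘ - h (J(h) = -4*⅕ + h*(-1) = -⅘ - h)
(0 - 11)*J(1) = (0 - 11)*(-⅘ - 1*1) = -11*(-⅘ - 1) = -11*(-9/5) = 99/5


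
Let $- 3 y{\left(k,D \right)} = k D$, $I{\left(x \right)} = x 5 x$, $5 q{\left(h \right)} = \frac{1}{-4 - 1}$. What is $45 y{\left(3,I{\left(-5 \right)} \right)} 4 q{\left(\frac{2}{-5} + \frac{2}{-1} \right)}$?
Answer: $900$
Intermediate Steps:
$q{\left(h \right)} = - \frac{1}{25}$ ($q{\left(h \right)} = \frac{1}{5 \left(-4 - 1\right)} = \frac{1}{5 \left(-5\right)} = \frac{1}{5} \left(- \frac{1}{5}\right) = - \frac{1}{25}$)
$I{\left(x \right)} = 5 x^{2}$ ($I{\left(x \right)} = 5 x x = 5 x^{2}$)
$y{\left(k,D \right)} = - \frac{D k}{3}$ ($y{\left(k,D \right)} = - \frac{k D}{3} = - \frac{D k}{3}$)
$45 y{\left(3,I{\left(-5 \right)} \right)} 4 q{\left(\frac{2}{-5} + \frac{2}{-1} \right)} = 45 \left(- \frac{1}{3}\right) 5 \left(-5\right)^{2} \cdot 3 \cdot 4 \left(- \frac{1}{25}\right) = 45 \left(- \frac{1}{3}\right) 5 \cdot 25 \cdot 3 \cdot 4 \left(- \frac{1}{25}\right) = 45 \left(- \frac{1}{3}\right) 125 \cdot 3 \cdot 4 \left(- \frac{1}{25}\right) = 45 \left(\left(-125\right) 4\right) \left(- \frac{1}{25}\right) = 45 \left(-500\right) \left(- \frac{1}{25}\right) = \left(-22500\right) \left(- \frac{1}{25}\right) = 900$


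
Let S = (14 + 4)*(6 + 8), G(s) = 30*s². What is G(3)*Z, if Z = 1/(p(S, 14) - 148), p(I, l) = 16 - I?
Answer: -45/64 ≈ -0.70313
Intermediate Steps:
S = 252 (S = 18*14 = 252)
Z = -1/384 (Z = 1/((16 - 1*252) - 148) = 1/((16 - 252) - 148) = 1/(-236 - 148) = 1/(-384) = -1/384 ≈ -0.0026042)
G(3)*Z = (30*3²)*(-1/384) = (30*9)*(-1/384) = 270*(-1/384) = -45/64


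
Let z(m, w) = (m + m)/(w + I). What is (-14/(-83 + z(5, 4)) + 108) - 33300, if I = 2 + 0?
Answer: -4049403/122 ≈ -33192.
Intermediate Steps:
I = 2
z(m, w) = 2*m/(2 + w) (z(m, w) = (m + m)/(w + 2) = (2*m)/(2 + w) = 2*m/(2 + w))
(-14/(-83 + z(5, 4)) + 108) - 33300 = (-14/(-83 + 2*5/(2 + 4)) + 108) - 33300 = (-14/(-83 + 2*5/6) + 108) - 33300 = (-14/(-83 + 2*5*(⅙)) + 108) - 33300 = (-14/(-83 + 5/3) + 108) - 33300 = (-14/(-244/3) + 108) - 33300 = (-3/244*(-14) + 108) - 33300 = (21/122 + 108) - 33300 = 13197/122 - 33300 = -4049403/122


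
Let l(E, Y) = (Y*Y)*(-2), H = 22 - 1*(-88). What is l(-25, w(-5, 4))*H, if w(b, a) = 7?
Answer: -10780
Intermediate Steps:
H = 110 (H = 22 + 88 = 110)
l(E, Y) = -2*Y**2 (l(E, Y) = Y**2*(-2) = -2*Y**2)
l(-25, w(-5, 4))*H = -2*7**2*110 = -2*49*110 = -98*110 = -10780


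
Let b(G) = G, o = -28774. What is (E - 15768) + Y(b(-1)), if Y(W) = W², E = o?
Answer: -44541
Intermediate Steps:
E = -28774
(E - 15768) + Y(b(-1)) = (-28774 - 15768) + (-1)² = -44542 + 1 = -44541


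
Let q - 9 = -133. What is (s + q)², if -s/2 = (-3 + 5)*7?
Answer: 23104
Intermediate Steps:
q = -124 (q = 9 - 133 = -124)
s = -28 (s = -2*(-3 + 5)*7 = -4*7 = -2*14 = -28)
(s + q)² = (-28 - 124)² = (-152)² = 23104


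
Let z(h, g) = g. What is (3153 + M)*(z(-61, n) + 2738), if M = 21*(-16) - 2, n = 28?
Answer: 7786290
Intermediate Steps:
M = -338 (M = -336 - 2 = -338)
(3153 + M)*(z(-61, n) + 2738) = (3153 - 338)*(28 + 2738) = 2815*2766 = 7786290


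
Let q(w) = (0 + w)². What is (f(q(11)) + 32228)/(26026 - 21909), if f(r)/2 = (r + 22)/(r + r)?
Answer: 354521/45287 ≈ 7.8283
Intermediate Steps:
q(w) = w²
f(r) = (22 + r)/r (f(r) = 2*((r + 22)/(r + r)) = 2*((22 + r)/((2*r))) = 2*((22 + r)*(1/(2*r))) = 2*((22 + r)/(2*r)) = (22 + r)/r)
(f(q(11)) + 32228)/(26026 - 21909) = ((22 + 11²)/(11²) + 32228)/(26026 - 21909) = ((22 + 121)/121 + 32228)/4117 = ((1/121)*143 + 32228)*(1/4117) = (13/11 + 32228)*(1/4117) = (354521/11)*(1/4117) = 354521/45287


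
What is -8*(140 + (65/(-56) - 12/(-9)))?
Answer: -23549/21 ≈ -1121.4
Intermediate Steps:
-8*(140 + (65/(-56) - 12/(-9))) = -8*(140 + (65*(-1/56) - 12*(-⅑))) = -8*(140 + (-65/56 + 4/3)) = -8*(140 + 29/168) = -8*23549/168 = -23549/21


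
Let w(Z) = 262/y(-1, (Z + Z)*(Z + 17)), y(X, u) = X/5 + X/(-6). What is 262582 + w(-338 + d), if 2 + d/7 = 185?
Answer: 254722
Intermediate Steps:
d = 1281 (d = -14 + 7*185 = -14 + 1295 = 1281)
y(X, u) = X/30 (y(X, u) = X*(⅕) + X*(-⅙) = X/5 - X/6 = X/30)
w(Z) = -7860 (w(Z) = 262/(((1/30)*(-1))) = 262/(-1/30) = 262*(-30) = -7860)
262582 + w(-338 + d) = 262582 - 7860 = 254722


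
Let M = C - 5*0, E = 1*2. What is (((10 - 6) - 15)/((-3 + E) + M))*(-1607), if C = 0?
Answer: -17677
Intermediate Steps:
E = 2
M = 0 (M = 0 - 5*0 = 0 + 0 = 0)
(((10 - 6) - 15)/((-3 + E) + M))*(-1607) = (((10 - 6) - 15)/((-3 + 2) + 0))*(-1607) = ((4 - 15)/(-1 + 0))*(-1607) = -11/(-1)*(-1607) = -11*(-1)*(-1607) = 11*(-1607) = -17677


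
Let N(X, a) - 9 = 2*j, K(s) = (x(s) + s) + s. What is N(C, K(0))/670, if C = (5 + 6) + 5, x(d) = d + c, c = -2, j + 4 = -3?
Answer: -1/134 ≈ -0.0074627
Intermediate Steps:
j = -7 (j = -4 - 3 = -7)
x(d) = -2 + d (x(d) = d - 2 = -2 + d)
C = 16 (C = 11 + 5 = 16)
K(s) = -2 + 3*s (K(s) = ((-2 + s) + s) + s = (-2 + 2*s) + s = -2 + 3*s)
N(X, a) = -5 (N(X, a) = 9 + 2*(-7) = 9 - 14 = -5)
N(C, K(0))/670 = -5/670 = (1/670)*(-5) = -1/134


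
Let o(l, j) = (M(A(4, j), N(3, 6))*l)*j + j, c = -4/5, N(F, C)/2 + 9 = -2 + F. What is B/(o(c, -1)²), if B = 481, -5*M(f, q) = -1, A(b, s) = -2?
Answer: 300625/441 ≈ 681.69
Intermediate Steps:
N(F, C) = -22 + 2*F (N(F, C) = -18 + 2*(-2 + F) = -18 + (-4 + 2*F) = -22 + 2*F)
M(f, q) = ⅕ (M(f, q) = -⅕*(-1) = ⅕)
c = -⅘ (c = -4*⅕ = -⅘ ≈ -0.80000)
o(l, j) = j + j*l/5 (o(l, j) = (l/5)*j + j = j*l/5 + j = j + j*l/5)
B/(o(c, -1)²) = 481/(((⅕)*(-1)*(5 - ⅘))²) = 481/(((⅕)*(-1)*(21/5))²) = 481/((-21/25)²) = 481/(441/625) = 481*(625/441) = 300625/441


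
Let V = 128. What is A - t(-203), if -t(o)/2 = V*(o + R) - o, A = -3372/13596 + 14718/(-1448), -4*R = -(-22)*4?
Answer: -46924321839/820292 ≈ -57204.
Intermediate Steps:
R = -22 (R = -(-1)*(-22*4)/4 = -(-1)*(-88)/4 = -¼*88 = -22)
A = -8541191/820292 (A = -3372*1/13596 + 14718*(-1/1448) = -281/1133 - 7359/724 = -8541191/820292 ≈ -10.412)
t(o) = 5632 - 254*o (t(o) = -2*(128*(o - 22) - o) = -2*(128*(-22 + o) - o) = -2*((-2816 + 128*o) - o) = -2*(-2816 + 127*o) = 5632 - 254*o)
A - t(-203) = -8541191/820292 - (5632 - 254*(-203)) = -8541191/820292 - (5632 + 51562) = -8541191/820292 - 1*57194 = -8541191/820292 - 57194 = -46924321839/820292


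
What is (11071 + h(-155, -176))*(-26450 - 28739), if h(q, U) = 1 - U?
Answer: -620765872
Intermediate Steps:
(11071 + h(-155, -176))*(-26450 - 28739) = (11071 + (1 - 1*(-176)))*(-26450 - 28739) = (11071 + (1 + 176))*(-55189) = (11071 + 177)*(-55189) = 11248*(-55189) = -620765872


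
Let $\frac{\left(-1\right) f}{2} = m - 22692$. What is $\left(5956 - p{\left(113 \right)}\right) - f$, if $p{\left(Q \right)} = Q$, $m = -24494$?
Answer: $-88529$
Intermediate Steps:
$f = 94372$ ($f = - 2 \left(-24494 - 22692\right) = \left(-2\right) \left(-47186\right) = 94372$)
$\left(5956 - p{\left(113 \right)}\right) - f = \left(5956 - 113\right) - 94372 = 5843 - 94372 = -88529$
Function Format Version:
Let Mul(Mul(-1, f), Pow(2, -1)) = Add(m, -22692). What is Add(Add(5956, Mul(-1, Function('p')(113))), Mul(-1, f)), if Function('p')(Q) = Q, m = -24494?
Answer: -88529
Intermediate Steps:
f = 94372 (f = Mul(-2, Add(-24494, -22692)) = Mul(-2, -47186) = 94372)
Add(Add(5956, Mul(-1, Function('p')(113))), Mul(-1, f)) = Add(Add(5956, Mul(-1, 113)), Mul(-1, 94372)) = Add(Add(5956, -113), -94372) = Add(5843, -94372) = -88529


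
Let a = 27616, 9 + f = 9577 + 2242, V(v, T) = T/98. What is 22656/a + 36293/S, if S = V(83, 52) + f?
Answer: 1944453019/499431908 ≈ 3.8933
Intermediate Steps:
V(v, T) = T/98 (V(v, T) = T*(1/98) = T/98)
f = 11810 (f = -9 + (9577 + 2242) = -9 + 11819 = 11810)
S = 578716/49 (S = (1/98)*52 + 11810 = 26/49 + 11810 = 578716/49 ≈ 11811.)
22656/a + 36293/S = 22656/27616 + 36293/(578716/49) = 22656*(1/27616) + 36293*(49/578716) = 708/863 + 1778357/578716 = 1944453019/499431908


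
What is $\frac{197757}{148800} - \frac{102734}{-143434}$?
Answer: $\frac{7275316123}{3557163200} \approx 2.0453$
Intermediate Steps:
$\frac{197757}{148800} - \frac{102734}{-143434} = 197757 \cdot \frac{1}{148800} - - \frac{51367}{71717} = \frac{65919}{49600} + \frac{51367}{71717} = \frac{7275316123}{3557163200}$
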